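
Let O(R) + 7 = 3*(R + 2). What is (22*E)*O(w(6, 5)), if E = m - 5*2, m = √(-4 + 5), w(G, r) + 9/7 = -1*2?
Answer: 15048/7 ≈ 2149.7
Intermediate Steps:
w(G, r) = -23/7 (w(G, r) = -9/7 - 1*2 = -9/7 - 2 = -23/7)
m = 1 (m = √1 = 1)
O(R) = -1 + 3*R (O(R) = -7 + 3*(R + 2) = -7 + 3*(2 + R) = -7 + (6 + 3*R) = -1 + 3*R)
E = -9 (E = 1 - 5*2 = 1 - 10 = -9)
(22*E)*O(w(6, 5)) = (22*(-9))*(-1 + 3*(-23/7)) = -198*(-1 - 69/7) = -198*(-76/7) = 15048/7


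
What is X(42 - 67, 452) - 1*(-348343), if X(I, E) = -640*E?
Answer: 59063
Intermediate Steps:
X(42 - 67, 452) - 1*(-348343) = -640*452 - 1*(-348343) = -289280 + 348343 = 59063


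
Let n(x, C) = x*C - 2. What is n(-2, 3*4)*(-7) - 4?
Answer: 178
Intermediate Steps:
n(x, C) = -2 + C*x (n(x, C) = C*x - 2 = -2 + C*x)
n(-2, 3*4)*(-7) - 4 = (-2 + (3*4)*(-2))*(-7) - 4 = (-2 + 12*(-2))*(-7) - 4 = (-2 - 24)*(-7) - 4 = -26*(-7) - 4 = 182 - 4 = 178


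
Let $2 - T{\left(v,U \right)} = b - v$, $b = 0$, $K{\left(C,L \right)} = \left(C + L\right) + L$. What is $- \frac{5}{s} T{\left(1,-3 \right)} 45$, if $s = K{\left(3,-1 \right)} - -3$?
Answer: $- \frac{675}{4} \approx -168.75$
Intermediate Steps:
$K{\left(C,L \right)} = C + 2 L$
$s = 4$ ($s = \left(3 + 2 \left(-1\right)\right) - -3 = \left(3 - 2\right) + 3 = 1 + 3 = 4$)
$T{\left(v,U \right)} = 2 + v$ ($T{\left(v,U \right)} = 2 - \left(0 - v\right) = 2 - - v = 2 + v$)
$- \frac{5}{s} T{\left(1,-3 \right)} 45 = - \frac{5}{4} \left(2 + 1\right) 45 = \left(-5\right) \frac{1}{4} \cdot 3 \cdot 45 = \left(- \frac{5}{4}\right) 3 \cdot 45 = \left(- \frac{15}{4}\right) 45 = - \frac{675}{4}$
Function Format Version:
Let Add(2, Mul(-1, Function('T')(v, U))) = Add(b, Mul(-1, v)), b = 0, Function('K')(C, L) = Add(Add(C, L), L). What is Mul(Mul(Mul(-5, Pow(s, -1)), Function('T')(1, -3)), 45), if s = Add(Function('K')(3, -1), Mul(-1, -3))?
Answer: Rational(-675, 4) ≈ -168.75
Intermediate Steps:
Function('K')(C, L) = Add(C, Mul(2, L))
s = 4 (s = Add(Add(3, Mul(2, -1)), Mul(-1, -3)) = Add(Add(3, -2), 3) = Add(1, 3) = 4)
Function('T')(v, U) = Add(2, v) (Function('T')(v, U) = Add(2, Mul(-1, Add(0, Mul(-1, v)))) = Add(2, Mul(-1, Mul(-1, v))) = Add(2, v))
Mul(Mul(Mul(-5, Pow(s, -1)), Function('T')(1, -3)), 45) = Mul(Mul(Mul(-5, Pow(4, -1)), Add(2, 1)), 45) = Mul(Mul(Mul(-5, Rational(1, 4)), 3), 45) = Mul(Mul(Rational(-5, 4), 3), 45) = Mul(Rational(-15, 4), 45) = Rational(-675, 4)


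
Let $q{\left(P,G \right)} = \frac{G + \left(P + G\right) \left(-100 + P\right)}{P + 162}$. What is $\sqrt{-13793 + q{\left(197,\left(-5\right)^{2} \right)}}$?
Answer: $\frac{12 i \sqrt{12291083}}{359} \approx 117.19 i$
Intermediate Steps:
$q{\left(P,G \right)} = \frac{G + \left(-100 + P\right) \left(G + P\right)}{162 + P}$ ($q{\left(P,G \right)} = \frac{G + \left(G + P\right) \left(-100 + P\right)}{162 + P} = \frac{G + \left(-100 + P\right) \left(G + P\right)}{162 + P}$)
$\sqrt{-13793 + q{\left(197,\left(-5\right)^{2} \right)}} = \sqrt{-13793 + \frac{197^{2} - 19700 - 99 \left(-5\right)^{2} + \left(-5\right)^{2} \cdot 197}{162 + 197}} = \sqrt{-13793 + \frac{38809 - 19700 - 2475 + 25 \cdot 197}{359}} = \sqrt{-13793 + \frac{38809 - 19700 - 2475 + 4925}{359}} = \sqrt{-13793 + \frac{1}{359} \cdot 21559} = \sqrt{-13793 + \frac{21559}{359}} = \sqrt{- \frac{4930128}{359}} = \frac{12 i \sqrt{12291083}}{359}$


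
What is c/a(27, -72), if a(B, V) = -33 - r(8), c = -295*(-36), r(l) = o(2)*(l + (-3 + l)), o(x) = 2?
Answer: -180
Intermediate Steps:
r(l) = -6 + 4*l (r(l) = 2*(l + (-3 + l)) = 2*(-3 + 2*l) = -6 + 4*l)
c = 10620
a(B, V) = -59 (a(B, V) = -33 - (-6 + 4*8) = -33 - (-6 + 32) = -33 - 1*26 = -33 - 26 = -59)
c/a(27, -72) = 10620/(-59) = 10620*(-1/59) = -180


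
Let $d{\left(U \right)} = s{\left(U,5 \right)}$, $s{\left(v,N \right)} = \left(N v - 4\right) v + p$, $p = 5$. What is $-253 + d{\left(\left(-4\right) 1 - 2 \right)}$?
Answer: $-44$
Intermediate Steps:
$s{\left(v,N \right)} = 5 + v \left(-4 + N v\right)$ ($s{\left(v,N \right)} = \left(N v - 4\right) v + 5 = \left(-4 + N v\right) v + 5 = v \left(-4 + N v\right) + 5 = 5 + v \left(-4 + N v\right)$)
$d{\left(U \right)} = 5 - 4 U + 5 U^{2}$
$-253 + d{\left(\left(-4\right) 1 - 2 \right)} = -253 + \left(5 - 4 \left(\left(-4\right) 1 - 2\right) + 5 \left(\left(-4\right) 1 - 2\right)^{2}\right) = -253 + \left(5 - 4 \left(-4 - 2\right) + 5 \left(-4 - 2\right)^{2}\right) = -253 + \left(5 - -24 + 5 \left(-6\right)^{2}\right) = -253 + \left(5 + 24 + 5 \cdot 36\right) = -253 + \left(5 + 24 + 180\right) = -253 + 209 = -44$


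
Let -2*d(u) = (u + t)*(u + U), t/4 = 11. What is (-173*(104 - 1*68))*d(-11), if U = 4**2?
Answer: 513810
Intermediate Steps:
t = 44 (t = 4*11 = 44)
U = 16
d(u) = -(16 + u)*(44 + u)/2 (d(u) = -(u + 44)*(u + 16)/2 = -(44 + u)*(16 + u)/2 = -(16 + u)*(44 + u)/2)
(-173*(104 - 1*68))*d(-11) = (-173*(104 - 1*68))*(-352 - 30*(-11) - 1/2*(-11)**2) = (-173*(104 - 68))*(-352 + 330 - 1/2*121) = (-173*36)*(-352 + 330 - 121/2) = -6228*(-165/2) = 513810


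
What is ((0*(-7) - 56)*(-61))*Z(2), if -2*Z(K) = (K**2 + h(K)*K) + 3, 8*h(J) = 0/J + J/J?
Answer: -12383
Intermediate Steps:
h(J) = 1/8 (h(J) = (0/J + J/J)/8 = (0 + 1)/8 = (1/8)*1 = 1/8)
Z(K) = -3/2 - K**2/2 - K/16 (Z(K) = -((K**2 + K/8) + 3)/2 = -(3 + K**2 + K/8)/2 = -3/2 - K**2/2 - K/16)
((0*(-7) - 56)*(-61))*Z(2) = ((0*(-7) - 56)*(-61))*(-3/2 - 1/2*2**2 - 1/16*2) = ((0 - 56)*(-61))*(-3/2 - 1/2*4 - 1/8) = (-56*(-61))*(-3/2 - 2 - 1/8) = 3416*(-29/8) = -12383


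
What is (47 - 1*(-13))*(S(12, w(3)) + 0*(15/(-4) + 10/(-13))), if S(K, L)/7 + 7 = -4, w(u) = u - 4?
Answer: -4620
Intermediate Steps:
w(u) = -4 + u
S(K, L) = -77 (S(K, L) = -49 + 7*(-4) = -49 - 28 = -77)
(47 - 1*(-13))*(S(12, w(3)) + 0*(15/(-4) + 10/(-13))) = (47 - 1*(-13))*(-77 + 0*(15/(-4) + 10/(-13))) = (47 + 13)*(-77 + 0*(15*(-¼) + 10*(-1/13))) = 60*(-77 + 0*(-15/4 - 10/13)) = 60*(-77 + 0*(-235/52)) = 60*(-77 + 0) = 60*(-77) = -4620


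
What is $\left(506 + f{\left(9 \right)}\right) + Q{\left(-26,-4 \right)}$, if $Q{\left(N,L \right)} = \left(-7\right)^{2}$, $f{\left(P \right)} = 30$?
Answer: $585$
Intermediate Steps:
$Q{\left(N,L \right)} = 49$
$\left(506 + f{\left(9 \right)}\right) + Q{\left(-26,-4 \right)} = \left(506 + 30\right) + 49 = 536 + 49 = 585$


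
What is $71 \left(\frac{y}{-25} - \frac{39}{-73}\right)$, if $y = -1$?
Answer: $\frac{74408}{1825} \approx 40.771$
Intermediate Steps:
$71 \left(\frac{y}{-25} - \frac{39}{-73}\right) = 71 \left(- \frac{1}{-25} - \frac{39}{-73}\right) = 71 \left(\left(-1\right) \left(- \frac{1}{25}\right) - - \frac{39}{73}\right) = 71 \left(\frac{1}{25} + \frac{39}{73}\right) = 71 \cdot \frac{1048}{1825} = \frac{74408}{1825}$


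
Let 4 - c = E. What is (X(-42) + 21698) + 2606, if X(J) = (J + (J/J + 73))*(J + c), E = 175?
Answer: 17488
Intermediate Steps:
c = -171 (c = 4 - 1*175 = 4 - 175 = -171)
X(J) = (-171 + J)*(74 + J) (X(J) = (J + (J/J + 73))*(J - 171) = (J + (1 + 73))*(-171 + J) = (J + 74)*(-171 + J) = (74 + J)*(-171 + J) = (-171 + J)*(74 + J))
(X(-42) + 21698) + 2606 = ((-12654 + (-42)**2 - 97*(-42)) + 21698) + 2606 = ((-12654 + 1764 + 4074) + 21698) + 2606 = (-6816 + 21698) + 2606 = 14882 + 2606 = 17488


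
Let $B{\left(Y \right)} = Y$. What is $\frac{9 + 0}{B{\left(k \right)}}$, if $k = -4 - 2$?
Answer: $- \frac{3}{2} \approx -1.5$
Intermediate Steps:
$k = -6$
$\frac{9 + 0}{B{\left(k \right)}} = \frac{9 + 0}{-6} = \left(- \frac{1}{6}\right) 9 = - \frac{3}{2}$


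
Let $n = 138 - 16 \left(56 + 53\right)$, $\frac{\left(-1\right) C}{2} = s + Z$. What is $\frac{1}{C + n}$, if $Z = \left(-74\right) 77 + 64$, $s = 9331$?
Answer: $- \frac{1}{9000} \approx -0.00011111$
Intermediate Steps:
$Z = -5634$ ($Z = -5698 + 64 = -5634$)
$C = -7394$ ($C = - 2 \left(9331 - 5634\right) = \left(-2\right) 3697 = -7394$)
$n = -1606$ ($n = 138 - 1744 = -1606$)
$\frac{1}{C + n} = \frac{1}{-7394 - 1606} = \frac{1}{-9000} = - \frac{1}{9000}$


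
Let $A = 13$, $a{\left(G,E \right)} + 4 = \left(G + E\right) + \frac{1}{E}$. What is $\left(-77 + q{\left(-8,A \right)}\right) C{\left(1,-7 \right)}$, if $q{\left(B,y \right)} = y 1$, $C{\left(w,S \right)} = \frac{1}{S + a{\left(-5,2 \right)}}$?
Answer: $\frac{128}{27} \approx 4.7407$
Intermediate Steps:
$a{\left(G,E \right)} = -4 + E + G + \frac{1}{E}$ ($a{\left(G,E \right)} = -4 + \left(\left(G + E\right) + \frac{1}{E}\right) = -4 + \left(\left(E + G\right) + \frac{1}{E}\right) = -4 + \left(E + G + \frac{1}{E}\right) = -4 + E + G + \frac{1}{E}$)
$C{\left(w,S \right)} = \frac{1}{- \frac{13}{2} + S}$ ($C{\left(w,S \right)} = \frac{1}{S + \left(-4 + 2 - 5 + \frac{1}{2}\right)} = \frac{1}{S - \frac{13}{2}} = \frac{1}{- \frac{13}{2} + S}$)
$q{\left(B,y \right)} = y$
$\left(-77 + q{\left(-8,A \right)}\right) C{\left(1,-7 \right)} = \left(-77 + 13\right) \frac{2}{-13 + 2 \left(-7\right)} = - 64 \frac{2}{-13 - 14} = - 64 \frac{2}{-27} = - 64 \cdot 2 \left(- \frac{1}{27}\right) = \left(-64\right) \left(- \frac{2}{27}\right) = \frac{128}{27}$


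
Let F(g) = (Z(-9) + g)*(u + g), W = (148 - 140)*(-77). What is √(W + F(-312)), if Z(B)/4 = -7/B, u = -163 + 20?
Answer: 2*√314839/3 ≈ 374.07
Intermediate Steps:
u = -143
W = -616 (W = 8*(-77) = -616)
Z(B) = -28/B (Z(B) = 4*(-7/B) = -28/B)
F(g) = (-143 + g)*(28/9 + g) (F(g) = (-28/(-9) + g)*(-143 + g) = (-28*(-⅑) + g)*(-143 + g) = (28/9 + g)*(-143 + g) = (-143 + g)*(28/9 + g))
√(W + F(-312)) = √(-616 + (-4004/9 + (-312)² - 1259/9*(-312))) = √(-616 + (-4004/9 + 97344 + 130936/3)) = √(-616 + 1264900/9) = √(1259356/9) = 2*√314839/3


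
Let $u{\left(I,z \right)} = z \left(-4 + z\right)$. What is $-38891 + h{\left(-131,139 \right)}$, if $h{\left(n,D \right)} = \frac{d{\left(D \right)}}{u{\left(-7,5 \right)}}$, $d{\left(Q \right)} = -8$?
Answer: $- \frac{194463}{5} \approx -38893.0$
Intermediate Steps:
$h{\left(n,D \right)} = - \frac{8}{5}$ ($h{\left(n,D \right)} = - \frac{8}{5 \left(-4 + 5\right)} = - \frac{8}{5 \cdot 1} = - \frac{8}{5}$)
$-38891 + h{\left(-131,139 \right)} = -38891 - \frac{8}{5} = - \frac{194463}{5}$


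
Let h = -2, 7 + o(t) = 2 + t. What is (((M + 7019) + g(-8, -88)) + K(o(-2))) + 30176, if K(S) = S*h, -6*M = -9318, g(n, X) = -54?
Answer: 38708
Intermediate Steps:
o(t) = -5 + t (o(t) = -7 + (2 + t) = -5 + t)
M = 1553 (M = -1/6*(-9318) = 1553)
K(S) = -2*S (K(S) = S*(-2) = -2*S)
(((M + 7019) + g(-8, -88)) + K(o(-2))) + 30176 = (((1553 + 7019) - 54) - 2*(-5 - 2)) + 30176 = ((8572 - 54) - 2*(-7)) + 30176 = (8518 + 14) + 30176 = 8532 + 30176 = 38708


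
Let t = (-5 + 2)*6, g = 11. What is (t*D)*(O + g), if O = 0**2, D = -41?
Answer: 8118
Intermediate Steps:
t = -18 (t = -3*6 = -18)
O = 0
(t*D)*(O + g) = (-18*(-41))*(0 + 11) = 738*11 = 8118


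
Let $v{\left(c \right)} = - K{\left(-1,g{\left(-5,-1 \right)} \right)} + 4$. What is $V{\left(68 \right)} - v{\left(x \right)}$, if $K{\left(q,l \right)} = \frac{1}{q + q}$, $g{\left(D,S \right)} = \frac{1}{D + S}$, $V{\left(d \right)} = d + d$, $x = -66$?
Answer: $\frac{263}{2} \approx 131.5$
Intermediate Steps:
$V{\left(d \right)} = 2 d$
$K{\left(q,l \right)} = \frac{1}{2 q}$
$v{\left(c \right)} = \frac{9}{2}$ ($v{\left(c \right)} = - \frac{1}{2 \left(-1\right)} + 4 = - \frac{-1}{2} + 4 = \left(-1\right) \left(- \frac{1}{2}\right) + 4 = \frac{1}{2} + 4 = \frac{9}{2}$)
$V{\left(68 \right)} - v{\left(x \right)} = 2 \cdot 68 - \frac{9}{2} = 136 - \frac{9}{2} = \frac{263}{2}$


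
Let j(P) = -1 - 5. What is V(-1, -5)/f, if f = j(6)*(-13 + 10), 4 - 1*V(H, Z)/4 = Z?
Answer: 2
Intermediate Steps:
V(H, Z) = 16 - 4*Z
j(P) = -6
f = 18 (f = -6*(-13 + 10) = -6*(-3) = 18)
V(-1, -5)/f = (16 - 4*(-5))/18 = (16 + 20)*(1/18) = 36*(1/18) = 2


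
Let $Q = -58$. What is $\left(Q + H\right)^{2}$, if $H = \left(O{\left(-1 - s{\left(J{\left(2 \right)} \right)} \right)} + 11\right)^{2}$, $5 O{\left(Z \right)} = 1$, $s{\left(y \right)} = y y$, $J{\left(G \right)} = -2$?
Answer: $\frac{2842596}{625} \approx 4548.2$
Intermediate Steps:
$s{\left(y \right)} = y^{2}$
$O{\left(Z \right)} = \frac{1}{5}$ ($O{\left(Z \right)} = \frac{1}{5} \cdot 1 = \frac{1}{5}$)
$H = \frac{3136}{25}$ ($H = \left(\frac{1}{5} + 11\right)^{2} = \left(\frac{56}{5}\right)^{2} = \frac{3136}{25} \approx 125.44$)
$\left(Q + H\right)^{2} = \left(-58 + \frac{3136}{25}\right)^{2} = \left(\frac{1686}{25}\right)^{2} = \frac{2842596}{625}$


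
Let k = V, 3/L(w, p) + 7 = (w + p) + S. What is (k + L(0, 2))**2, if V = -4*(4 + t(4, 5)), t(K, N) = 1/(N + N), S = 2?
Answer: 7569/25 ≈ 302.76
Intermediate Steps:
t(K, N) = 1/(2*N)
V = -82/5 (V = -4*(4 + (1/2)/5) = -4*(4 + (1/2)*(1/5)) = -4*(4 + 1/10) = -4*41/10 = -82/5 ≈ -16.400)
L(w, p) = 3/(-5 + p + w) (L(w, p) = 3/(-7 + ((w + p) + 2)) = 3/(-7 + ((p + w) + 2)) = 3/(-7 + (2 + p + w)) = 3/(-5 + p + w))
k = -82/5 ≈ -16.400
(k + L(0, 2))**2 = (-82/5 + 3/(-5 + 2 + 0))**2 = (-82/5 + 3/(-3))**2 = (-82/5 + 3*(-1/3))**2 = (-82/5 - 1)**2 = (-87/5)**2 = 7569/25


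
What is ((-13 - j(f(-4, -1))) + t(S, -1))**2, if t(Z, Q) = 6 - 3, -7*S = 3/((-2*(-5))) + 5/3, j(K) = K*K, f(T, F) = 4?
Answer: 676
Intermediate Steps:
j(K) = K**2
S = -59/210 (S = -(3/((-2*(-5))) + 5/3)/7 = -(3/10 + 5*(1/3))/7 = -(3*(1/10) + 5/3)/7 = -(3/10 + 5/3)/7 = -1/7*59/30 = -59/210 ≈ -0.28095)
t(Z, Q) = 3
((-13 - j(f(-4, -1))) + t(S, -1))**2 = ((-13 - 1*4**2) + 3)**2 = ((-13 - 1*16) + 3)**2 = ((-13 - 16) + 3)**2 = (-29 + 3)**2 = (-26)**2 = 676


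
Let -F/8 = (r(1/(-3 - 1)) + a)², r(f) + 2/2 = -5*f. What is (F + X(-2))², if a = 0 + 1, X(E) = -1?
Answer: 729/4 ≈ 182.25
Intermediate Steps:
r(f) = -1 - 5*f
a = 1
F = -25/2 (F = -8*((-1 - 5/(-3 - 1)) + 1)² = -8*((-1 - 5/(-4)) + 1)² = -8*((-1 - 5*(-¼)) + 1)² = -8*((-1 + 5/4) + 1)² = -8*(¼ + 1)² = -8*(5/4)² = -8*25/16 = -25/2 ≈ -12.500)
(F + X(-2))² = (-25/2 - 1)² = (-27/2)² = 729/4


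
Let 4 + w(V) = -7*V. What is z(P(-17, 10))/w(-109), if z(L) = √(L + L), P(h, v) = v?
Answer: 2*√5/759 ≈ 0.0058921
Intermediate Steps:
w(V) = -4 - 7*V
z(L) = √2*√L (z(L) = √(2*L) = √2*√L)
z(P(-17, 10))/w(-109) = (√2*√10)/(-4 - 7*(-109)) = (2*√5)/(-4 + 763) = (2*√5)/759 = (2*√5)*(1/759) = 2*√5/759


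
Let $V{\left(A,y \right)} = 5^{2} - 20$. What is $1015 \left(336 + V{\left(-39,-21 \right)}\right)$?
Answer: $346115$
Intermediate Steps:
$V{\left(A,y \right)} = 5$ ($V{\left(A,y \right)} = 25 - 20 = 5$)
$1015 \left(336 + V{\left(-39,-21 \right)}\right) = 1015 \left(336 + 5\right) = 1015 \cdot 341 = 346115$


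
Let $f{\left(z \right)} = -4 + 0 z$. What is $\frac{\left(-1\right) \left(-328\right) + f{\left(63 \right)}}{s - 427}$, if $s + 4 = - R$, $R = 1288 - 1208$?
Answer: $- \frac{324}{511} \approx -0.63405$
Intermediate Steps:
$f{\left(z \right)} = -4$ ($f{\left(z \right)} = -4 + 0 = -4$)
$R = 80$
$s = -84$ ($s = -4 - 80 = -84$)
$\frac{\left(-1\right) \left(-328\right) + f{\left(63 \right)}}{s - 427} = \frac{\left(-1\right) \left(-328\right) - 4}{-84 - 427} = \frac{328 - 4}{-511} = 324 \left(- \frac{1}{511}\right) = - \frac{324}{511}$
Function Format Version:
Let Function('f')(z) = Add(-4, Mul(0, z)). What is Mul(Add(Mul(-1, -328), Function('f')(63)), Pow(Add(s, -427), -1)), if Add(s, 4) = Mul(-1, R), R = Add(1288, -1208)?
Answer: Rational(-324, 511) ≈ -0.63405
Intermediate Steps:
Function('f')(z) = -4 (Function('f')(z) = Add(-4, 0) = -4)
R = 80
s = -84 (s = Add(-4, Mul(-1, 80)) = Add(-4, -80) = -84)
Mul(Add(Mul(-1, -328), Function('f')(63)), Pow(Add(s, -427), -1)) = Mul(Add(Mul(-1, -328), -4), Pow(Add(-84, -427), -1)) = Mul(Add(328, -4), Pow(-511, -1)) = Mul(324, Rational(-1, 511)) = Rational(-324, 511)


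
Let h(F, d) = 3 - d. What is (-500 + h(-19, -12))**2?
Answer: 235225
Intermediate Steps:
(-500 + h(-19, -12))**2 = (-500 + (3 - 1*(-12)))**2 = (-500 + (3 + 12))**2 = (-500 + 15)**2 = (-485)**2 = 235225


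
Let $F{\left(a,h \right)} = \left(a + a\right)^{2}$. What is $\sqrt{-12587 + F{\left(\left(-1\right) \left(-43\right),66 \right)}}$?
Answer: $i \sqrt{5191} \approx 72.049 i$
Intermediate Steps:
$F{\left(a,h \right)} = 4 a^{2}$ ($F{\left(a,h \right)} = \left(2 a\right)^{2} = 4 a^{2}$)
$\sqrt{-12587 + F{\left(\left(-1\right) \left(-43\right),66 \right)}} = \sqrt{-12587 + 4 \left(\left(-1\right) \left(-43\right)\right)^{2}} = \sqrt{-12587 + 4 \cdot 43^{2}} = \sqrt{-12587 + 4 \cdot 1849} = \sqrt{-12587 + 7396} = \sqrt{-5191} = i \sqrt{5191}$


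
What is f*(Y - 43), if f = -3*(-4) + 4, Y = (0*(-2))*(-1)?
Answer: -688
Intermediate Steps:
Y = 0 (Y = 0*(-1) = 0)
f = 16 (f = 12 + 4 = 16)
f*(Y - 43) = 16*(0 - 43) = 16*(-43) = -688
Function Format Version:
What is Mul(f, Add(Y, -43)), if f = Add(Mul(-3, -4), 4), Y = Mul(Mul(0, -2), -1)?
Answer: -688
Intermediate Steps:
Y = 0 (Y = Mul(0, -1) = 0)
f = 16 (f = Add(12, 4) = 16)
Mul(f, Add(Y, -43)) = Mul(16, Add(0, -43)) = Mul(16, -43) = -688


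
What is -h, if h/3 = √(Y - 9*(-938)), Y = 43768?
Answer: -3*√52210 ≈ -685.49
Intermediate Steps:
h = 3*√52210 (h = 3*√(43768 - 9*(-938)) = 3*√(43768 + 8442) = 3*√52210 ≈ 685.49)
-h = -3*√52210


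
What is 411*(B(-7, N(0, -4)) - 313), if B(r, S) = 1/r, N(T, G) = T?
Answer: -900912/7 ≈ -1.2870e+5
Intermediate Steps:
411*(B(-7, N(0, -4)) - 313) = 411*(1/(-7) - 313) = 411*(-1/7 - 313) = 411*(-2192/7) = -900912/7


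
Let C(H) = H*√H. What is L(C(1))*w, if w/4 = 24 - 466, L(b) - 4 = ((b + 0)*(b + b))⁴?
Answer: -35360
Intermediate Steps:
C(H) = H^(3/2)
L(b) = 4 + 16*b⁸ (L(b) = 4 + ((b + 0)*(b + b))⁴ = 4 + (b*(2*b))⁴ = 4 + (2*b²)⁴ = 4 + 16*b⁸)
w = -1768 (w = 4*(24 - 466) = 4*(-442) = -1768)
L(C(1))*w = (4 + 16*(1^(3/2))⁸)*(-1768) = (4 + 16*1⁸)*(-1768) = (4 + 16*1)*(-1768) = (4 + 16)*(-1768) = 20*(-1768) = -35360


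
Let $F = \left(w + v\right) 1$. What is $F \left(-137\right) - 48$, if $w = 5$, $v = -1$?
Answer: $-596$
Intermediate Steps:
$F = 4$ ($F = \left(5 - 1\right) 1 = 4 \cdot 1 = 4$)
$F \left(-137\right) - 48 = 4 \left(-137\right) - 48 = -548 - 48 = -596$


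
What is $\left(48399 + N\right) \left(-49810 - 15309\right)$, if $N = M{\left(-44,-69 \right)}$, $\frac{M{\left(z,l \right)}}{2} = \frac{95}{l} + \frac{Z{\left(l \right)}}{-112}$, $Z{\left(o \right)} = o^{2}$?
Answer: $- \frac{12156062430853}{3864} \approx -3.146 \cdot 10^{9}$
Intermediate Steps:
$M{\left(z,l \right)} = \frac{190}{l} - \frac{l^{2}}{56}$ ($M{\left(z,l \right)} = 2 \left(\frac{95}{l} + \frac{l^{2}}{-112}\right) = 2 \left(\frac{95}{l} + l^{2} \left(- \frac{1}{112}\right)\right) = 2 \left(\frac{95}{l} - \frac{l^{2}}{112}\right) = \frac{190}{l} - \frac{l^{2}}{56}$)
$N = - \frac{339149}{3864}$ ($N = \frac{10640 - \left(-69\right)^{3}}{56 \left(-69\right)} = \frac{1}{56} \left(- \frac{1}{69}\right) \left(10640 - -328509\right) = \frac{1}{56} \left(- \frac{1}{69}\right) \left(10640 + 328509\right) = \frac{1}{56} \left(- \frac{1}{69}\right) 339149 = - \frac{339149}{3864} \approx -87.771$)
$\left(48399 + N\right) \left(-49810 - 15309\right) = \left(48399 - \frac{339149}{3864}\right) \left(-49810 - 15309\right) = \frac{186674587}{3864} \left(-65119\right) = - \frac{12156062430853}{3864}$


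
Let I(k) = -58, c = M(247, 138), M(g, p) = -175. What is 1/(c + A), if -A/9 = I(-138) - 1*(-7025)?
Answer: -1/62878 ≈ -1.5904e-5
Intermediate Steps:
c = -175
A = -62703 (A = -9*(-58 - 1*(-7025)) = -9*(-58 + 7025) = -9*6967 = -62703)
1/(c + A) = 1/(-175 - 62703) = 1/(-62878) = -1/62878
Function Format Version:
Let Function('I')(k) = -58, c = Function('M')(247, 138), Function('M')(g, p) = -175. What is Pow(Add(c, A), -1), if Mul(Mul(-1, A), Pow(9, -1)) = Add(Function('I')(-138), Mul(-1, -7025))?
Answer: Rational(-1, 62878) ≈ -1.5904e-5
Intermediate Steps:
c = -175
A = -62703 (A = Mul(-9, Add(-58, Mul(-1, -7025))) = Mul(-9, Add(-58, 7025)) = Mul(-9, 6967) = -62703)
Pow(Add(c, A), -1) = Pow(Add(-175, -62703), -1) = Pow(-62878, -1) = Rational(-1, 62878)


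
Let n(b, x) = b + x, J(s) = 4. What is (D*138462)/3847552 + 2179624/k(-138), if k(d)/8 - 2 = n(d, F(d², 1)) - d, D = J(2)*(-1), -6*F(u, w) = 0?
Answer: 65517248585/480944 ≈ 1.3623e+5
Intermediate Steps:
F(u, w) = 0 (F(u, w) = -⅙*0 = 0)
D = -4 (D = 4*(-1) = -4)
k(d) = 16 (k(d) = 16 + 8*((d + 0) - d) = 16 + 8*(d - d) = 16 + 8*0 = 16 + 0 = 16)
(D*138462)/3847552 + 2179624/k(-138) = -4*138462/3847552 + 2179624/16 = -553848*1/3847552 + 2179624*(1/16) = -69231/480944 + 272453/2 = 65517248585/480944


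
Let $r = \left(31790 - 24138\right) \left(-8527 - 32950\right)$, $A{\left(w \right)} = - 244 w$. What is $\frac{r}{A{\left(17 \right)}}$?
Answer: $\frac{79345501}{1037} \approx 76515.0$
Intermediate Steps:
$r = -317382004$ ($r = 7652 \left(-41477\right) = -317382004$)
$\frac{r}{A{\left(17 \right)}} = - \frac{317382004}{\left(-244\right) 17} = - \frac{317382004}{-4148} = \left(-317382004\right) \left(- \frac{1}{4148}\right) = \frac{79345501}{1037}$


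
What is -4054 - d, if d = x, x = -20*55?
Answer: -2954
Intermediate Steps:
x = -1100
d = -1100
-4054 - d = -4054 - 1*(-1100) = -4054 + 1100 = -2954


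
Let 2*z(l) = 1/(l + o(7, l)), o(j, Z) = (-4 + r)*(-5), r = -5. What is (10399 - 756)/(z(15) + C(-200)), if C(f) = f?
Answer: -1157160/23999 ≈ -48.217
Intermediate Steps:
o(j, Z) = 45 (o(j, Z) = (-4 - 5)*(-5) = -9*(-5) = 45)
z(l) = 1/(2*(45 + l)) (z(l) = 1/(2*(l + 45)) = 1/(2*(45 + l)))
(10399 - 756)/(z(15) + C(-200)) = (10399 - 756)/(1/(2*(45 + 15)) - 200) = 9643/((½)/60 - 200) = 9643/((½)*(1/60) - 200) = 9643/(1/120 - 200) = 9643/(-23999/120) = 9643*(-120/23999) = -1157160/23999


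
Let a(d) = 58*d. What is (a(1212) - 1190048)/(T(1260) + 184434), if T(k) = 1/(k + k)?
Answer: -2821775040/464773681 ≈ -6.0713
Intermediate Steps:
T(k) = 1/(2*k)
(a(1212) - 1190048)/(T(1260) + 184434) = (58*1212 - 1190048)/((1/2)/1260 + 184434) = (70296 - 1190048)/((1/2)*(1/1260) + 184434) = -1119752/(1/2520 + 184434) = -1119752/464773681/2520 = -1119752*2520/464773681 = -2821775040/464773681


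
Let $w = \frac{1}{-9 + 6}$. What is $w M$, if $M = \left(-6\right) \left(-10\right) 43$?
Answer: $-860$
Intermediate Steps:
$w = - \frac{1}{3}$ ($w = \frac{1}{-3} = - \frac{1}{3} \approx -0.33333$)
$M = 2580$ ($M = 60 \cdot 43 = 2580$)
$w M = \left(- \frac{1}{3}\right) 2580 = -860$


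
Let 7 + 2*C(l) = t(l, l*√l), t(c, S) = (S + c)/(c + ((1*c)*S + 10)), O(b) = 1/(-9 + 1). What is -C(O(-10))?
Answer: 22408207/6390786 + 5048*I*√2/3195393 ≈ 3.5063 + 0.0022341*I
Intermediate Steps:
O(b) = -⅛ (O(b) = 1/(-8) = -⅛)
t(c, S) = (S + c)/(10 + c + S*c) (t(c, S) = (S + c)/(c + (c*S + 10)) = (S + c)/(c + (S*c + 10)) = (S + c)/(c + (10 + S*c)) = (S + c)/(10 + c + S*c))
C(l) = -7/2 + (l + l^(3/2))/(2*(10 + l + l^(5/2))) (C(l) = -7/2 + ((l*√l + l)/(10 + l + (l*√l)*l))/2 = -7/2 + ((l^(3/2) + l)/(10 + l + l^(3/2)*l))/2 = -7/2 + ((l + l^(3/2))/(10 + l + l^(5/2)))/2 = -7/2 + (l + l^(3/2))/(2*(10 + l + l^(5/2))))
-C(O(-10)) = -(-70 + (-⅛)^(3/2) - 7*I*√2/256 - 6*(-⅛))/(2*(10 - ⅛ + (-⅛)^(5/2))) = -(-70 - I*√2/32 - 7*I*√2/256 + ¾)/(2*(10 - ⅛ + I*√2/256)) = -(-70 - I*√2/32 - 7*I*√2/256 + ¾)/(2*(79/8 + I*√2/256)) = -(-277/4 - 15*I*√2/256)/(2*(79/8 + I*√2/256))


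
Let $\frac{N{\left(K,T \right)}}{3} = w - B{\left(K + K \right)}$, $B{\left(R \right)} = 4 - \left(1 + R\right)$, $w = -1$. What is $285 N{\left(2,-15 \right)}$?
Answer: $0$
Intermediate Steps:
$B{\left(R \right)} = 3 - R$
$N{\left(K,T \right)} = -12 + 6 K$ ($N{\left(K,T \right)} = 3 \left(-1 - \left(3 - \left(K + K\right)\right)\right) = 3 \left(-1 - \left(3 - 2 K\right)\right) = 3 \left(-1 + \left(-3 + 2 K\right)\right) = 3 \left(-4 + 2 K\right) = -12 + 6 K$)
$285 N{\left(2,-15 \right)} = 285 \left(-12 + 6 \cdot 2\right) = 285 \left(-12 + 12\right) = 285 \cdot 0 = 0$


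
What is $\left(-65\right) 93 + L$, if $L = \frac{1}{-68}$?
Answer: $- \frac{411061}{68} \approx -6045.0$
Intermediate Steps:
$L = - \frac{1}{68} \approx -0.014706$
$\left(-65\right) 93 + L = \left(-65\right) 93 - \frac{1}{68} = -6045 - \frac{1}{68} = - \frac{411061}{68}$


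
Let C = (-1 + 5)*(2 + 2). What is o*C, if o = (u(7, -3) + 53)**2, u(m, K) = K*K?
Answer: 61504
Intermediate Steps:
C = 16 (C = 4*4 = 16)
u(m, K) = K**2
o = 3844 (o = ((-3)**2 + 53)**2 = (9 + 53)**2 = 62**2 = 3844)
o*C = 3844*16 = 61504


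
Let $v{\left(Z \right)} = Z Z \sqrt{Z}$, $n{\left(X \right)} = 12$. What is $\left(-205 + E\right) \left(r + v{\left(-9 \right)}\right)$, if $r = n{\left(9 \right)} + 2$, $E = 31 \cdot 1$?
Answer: $-2436 - 42282 i \approx -2436.0 - 42282.0 i$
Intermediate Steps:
$E = 31$
$r = 14$ ($r = 12 + 2 = 14$)
$v{\left(Z \right)} = Z^{\frac{5}{2}}$ ($v{\left(Z \right)} = Z^{2} \sqrt{Z} = Z^{\frac{5}{2}}$)
$\left(-205 + E\right) \left(r + v{\left(-9 \right)}\right) = \left(-205 + 31\right) \left(14 + \left(-9\right)^{\frac{5}{2}}\right) = - 174 \left(14 + 243 i\right) = -2436 - 42282 i$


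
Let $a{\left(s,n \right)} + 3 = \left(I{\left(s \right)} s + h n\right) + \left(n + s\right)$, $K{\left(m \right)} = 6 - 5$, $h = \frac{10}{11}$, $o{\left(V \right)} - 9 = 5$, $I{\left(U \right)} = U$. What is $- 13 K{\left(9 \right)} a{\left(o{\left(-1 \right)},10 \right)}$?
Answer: $- \frac{32331}{11} \approx -2939.2$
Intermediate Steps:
$o{\left(V \right)} = 14$ ($o{\left(V \right)} = 9 + 5 = 14$)
$h = \frac{10}{11}$ ($h = 10 \cdot \frac{1}{11} = \frac{10}{11} \approx 0.90909$)
$K{\left(m \right)} = 1$
$a{\left(s,n \right)} = -3 + s + s^{2} + \frac{21 n}{11}$ ($a{\left(s,n \right)} = -3 + \left(\left(s s + \frac{10 n}{11}\right) + \left(n + s\right)\right) = -3 + \left(\left(s^{2} + \frac{10 n}{11}\right) + \left(n + s\right)\right) = -3 + \left(s + s^{2} + \frac{21 n}{11}\right) = -3 + s + s^{2} + \frac{21 n}{11}$)
$- 13 K{\left(9 \right)} a{\left(o{\left(-1 \right)},10 \right)} = \left(-13\right) 1 \left(-3 + 14 + 14^{2} + \frac{21}{11} \cdot 10\right) = - 13 \left(-3 + 14 + 196 + \frac{210}{11}\right) = \left(-13\right) \frac{2487}{11} = - \frac{32331}{11}$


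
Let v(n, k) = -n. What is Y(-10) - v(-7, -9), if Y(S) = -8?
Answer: -15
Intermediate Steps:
Y(-10) - v(-7, -9) = -8 - (-1)*(-7) = -8 - 1*7 = -8 - 7 = -15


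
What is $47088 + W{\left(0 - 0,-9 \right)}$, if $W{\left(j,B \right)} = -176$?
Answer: $46912$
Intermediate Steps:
$47088 + W{\left(0 - 0,-9 \right)} = 47088 - 176 = 46912$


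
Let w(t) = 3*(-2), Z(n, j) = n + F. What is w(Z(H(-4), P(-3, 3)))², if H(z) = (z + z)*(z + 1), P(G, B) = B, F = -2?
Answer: 36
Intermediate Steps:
H(z) = 2*z*(1 + z) (H(z) = (2*z)*(1 + z) = 2*z*(1 + z))
Z(n, j) = -2 + n (Z(n, j) = n - 2 = -2 + n)
w(t) = -6
w(Z(H(-4), P(-3, 3)))² = (-6)² = 36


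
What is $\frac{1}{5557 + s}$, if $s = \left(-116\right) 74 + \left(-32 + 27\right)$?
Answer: $- \frac{1}{3032} \approx -0.00032982$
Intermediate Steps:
$s = -8589$ ($s = -8584 - 5 = -8589$)
$\frac{1}{5557 + s} = \frac{1}{5557 - 8589} = \frac{1}{-3032} = - \frac{1}{3032}$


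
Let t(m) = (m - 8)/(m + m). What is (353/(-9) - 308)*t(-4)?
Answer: -3125/6 ≈ -520.83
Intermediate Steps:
t(m) = (-8 + m)/(2*m) (t(m) = (-8 + m)/((2*m)) = (-8 + m)*(1/(2*m)) = (-8 + m)/(2*m))
(353/(-9) - 308)*t(-4) = (353/(-9) - 308)*((½)*(-8 - 4)/(-4)) = (353*(-⅑) - 308)*((½)*(-¼)*(-12)) = (-353/9 - 308)*(3/2) = -3125/9*3/2 = -3125/6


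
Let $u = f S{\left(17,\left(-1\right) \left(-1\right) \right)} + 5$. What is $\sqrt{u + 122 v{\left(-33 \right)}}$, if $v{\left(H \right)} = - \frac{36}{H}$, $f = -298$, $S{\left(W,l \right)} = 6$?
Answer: $\frac{i \sqrt{199639}}{11} \approx 40.619 i$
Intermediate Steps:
$u = -1783$ ($u = \left(-298\right) 6 + 5 = -1788 + 5 = -1783$)
$\sqrt{u + 122 v{\left(-33 \right)}} = \sqrt{-1783 + 122 \left(- \frac{36}{-33}\right)} = \sqrt{-1783 + 122 \left(\left(-36\right) \left(- \frac{1}{33}\right)\right)} = \sqrt{-1783 + 122 \cdot \frac{12}{11}} = \sqrt{-1783 + \frac{1464}{11}} = \sqrt{- \frac{18149}{11}} = \frac{i \sqrt{199639}}{11}$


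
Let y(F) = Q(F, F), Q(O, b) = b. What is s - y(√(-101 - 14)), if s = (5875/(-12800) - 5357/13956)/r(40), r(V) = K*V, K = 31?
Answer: -1505611/2215096320 - I*√115 ≈ -0.0006797 - 10.724*I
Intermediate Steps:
r(V) = 31*V
y(F) = F
s = -1505611/2215096320 (s = (5875/(-12800) - 5357/13956)/((31*40)) = (5875*(-1/12800) - 5357*1/13956)/1240 = (-235/512 - 5357/13956)*(1/1240) = -1505611/1786368*1/1240 = -1505611/2215096320 ≈ -0.00067970)
s - y(√(-101 - 14)) = -1505611/2215096320 - √(-101 - 14) = -1505611/2215096320 - √(-115) = -1505611/2215096320 - I*√115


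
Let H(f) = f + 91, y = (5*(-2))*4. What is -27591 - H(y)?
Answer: -27642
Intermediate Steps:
y = -40 (y = -10*4 = -40)
H(f) = 91 + f
-27591 - H(y) = -27591 - (91 - 40) = -27591 - 1*51 = -27591 - 51 = -27642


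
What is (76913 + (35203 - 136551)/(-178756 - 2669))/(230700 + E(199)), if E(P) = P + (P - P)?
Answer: 13954042373/41890851075 ≈ 0.33310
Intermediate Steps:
E(P) = P (E(P) = P + 0 = P)
(76913 + (35203 - 136551)/(-178756 - 2669))/(230700 + E(199)) = (76913 + (35203 - 136551)/(-178756 - 2669))/(230700 + 199) = (76913 - 101348/(-181425))/230899 = (76913 - 101348*(-1/181425))*(1/230899) = (76913 + 101348/181425)*(1/230899) = (13954042373/181425)*(1/230899) = 13954042373/41890851075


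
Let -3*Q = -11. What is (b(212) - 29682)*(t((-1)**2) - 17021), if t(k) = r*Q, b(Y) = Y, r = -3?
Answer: 501933040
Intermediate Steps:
Q = 11/3 (Q = -1/3*(-11) = 11/3 ≈ 3.6667)
t(k) = -11 (t(k) = -3*11/3 = -11)
(b(212) - 29682)*(t((-1)**2) - 17021) = (212 - 29682)*(-11 - 17021) = -29470*(-17032) = 501933040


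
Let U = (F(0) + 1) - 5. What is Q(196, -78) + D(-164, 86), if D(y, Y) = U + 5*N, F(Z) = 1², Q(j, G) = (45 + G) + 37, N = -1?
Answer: -4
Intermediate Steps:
Q(j, G) = 82 + G
F(Z) = 1
U = -3 (U = (1 + 1) - 5 = 2 - 5 = -3)
D(y, Y) = -8 (D(y, Y) = -3 + 5*(-1) = -3 - 5 = -8)
Q(196, -78) + D(-164, 86) = (82 - 78) - 8 = 4 - 8 = -4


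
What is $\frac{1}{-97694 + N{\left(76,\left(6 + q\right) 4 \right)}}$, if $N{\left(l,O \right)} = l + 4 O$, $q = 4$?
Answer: $- \frac{1}{97458} \approx -1.0261 \cdot 10^{-5}$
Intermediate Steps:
$\frac{1}{-97694 + N{\left(76,\left(6 + q\right) 4 \right)}} = \frac{1}{-97694 + \left(76 + 4 \left(6 + 4\right) 4\right)} = \frac{1}{-97694 + \left(76 + 4 \cdot 10 \cdot 4\right)} = \frac{1}{-97694 + \left(76 + 4 \cdot 40\right)} = \frac{1}{-97694 + \left(76 + 160\right)} = \frac{1}{-97694 + 236} = \frac{1}{-97458} = - \frac{1}{97458}$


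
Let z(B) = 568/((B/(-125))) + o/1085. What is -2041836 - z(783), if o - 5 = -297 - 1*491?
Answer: -1734574334891/849555 ≈ -2.0417e+6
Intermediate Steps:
o = -783 (o = 5 + (-297 - 1*491) = 5 + (-297 - 491) = 5 - 788 = -783)
z(B) = -783/1085 - 71000/B (z(B) = 568/((B/(-125))) - 783/1085 = 568/((B*(-1/125))) - 783*1/1085 = 568/((-B/125)) - 783/1085 = 568*(-125/B) - 783/1085 = -71000/B - 783/1085 = -783/1085 - 71000/B)
-2041836 - z(783) = -2041836 - (-783/1085 - 71000/783) = -2041836 - 1*(-77648089/849555) = -2041836 + 77648089/849555 = -1734574334891/849555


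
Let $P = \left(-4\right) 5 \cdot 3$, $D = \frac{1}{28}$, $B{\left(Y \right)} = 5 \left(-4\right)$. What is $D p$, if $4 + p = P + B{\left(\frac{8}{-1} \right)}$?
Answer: $-3$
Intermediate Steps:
$B{\left(Y \right)} = -20$
$D = \frac{1}{28} \approx 0.035714$
$P = -60$ ($P = \left(-20\right) 3 = -60$)
$p = -84$ ($p = -4 - 80 = -84$)
$D p = \frac{1}{28} \left(-84\right) = -3$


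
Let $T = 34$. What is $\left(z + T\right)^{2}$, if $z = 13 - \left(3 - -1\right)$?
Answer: $1849$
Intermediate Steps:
$z = 9$ ($z = 13 - \left(3 + 1\right) = 13 - 4 = 9$)
$\left(z + T\right)^{2} = \left(9 + 34\right)^{2} = 43^{2} = 1849$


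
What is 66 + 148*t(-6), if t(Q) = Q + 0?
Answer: -822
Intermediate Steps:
t(Q) = Q
66 + 148*t(-6) = 66 + 148*(-6) = 66 - 888 = -822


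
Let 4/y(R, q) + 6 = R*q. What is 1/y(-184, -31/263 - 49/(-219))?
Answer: -733807/115194 ≈ -6.3702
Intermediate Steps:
y(R, q) = 4/(-6 + R*q)
1/y(-184, -31/263 - 49/(-219)) = 1/(4/(-6 - 184*(-31/263 - 49/(-219)))) = 1/(4/(-6 - 184*(-31*1/263 - 49*(-1/219)))) = 1/(4/(-6 - 184*(-31/263 + 49/219))) = 1/(4/(-6 - 184*6098/57597)) = 1/(4/(-6 - 1122032/57597)) = 1/(4/(-1467614/57597)) = 1/(4*(-57597/1467614)) = 1/(-115194/733807) = -733807/115194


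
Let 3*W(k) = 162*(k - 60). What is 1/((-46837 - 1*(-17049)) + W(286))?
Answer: -1/17584 ≈ -5.6870e-5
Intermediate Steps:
W(k) = -3240 + 54*k (W(k) = (162*(k - 60))/3 = (162*(-60 + k))/3 = (-9720 + 162*k)/3 = -3240 + 54*k)
1/((-46837 - 1*(-17049)) + W(286)) = 1/((-46837 - 1*(-17049)) + (-3240 + 54*286)) = 1/((-46837 + 17049) + (-3240 + 15444)) = 1/(-29788 + 12204) = 1/(-17584) = -1/17584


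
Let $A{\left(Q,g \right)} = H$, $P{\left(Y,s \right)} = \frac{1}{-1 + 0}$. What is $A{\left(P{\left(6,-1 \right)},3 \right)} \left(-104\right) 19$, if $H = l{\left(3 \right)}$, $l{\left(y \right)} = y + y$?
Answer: $-11856$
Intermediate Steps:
$l{\left(y \right)} = 2 y$
$P{\left(Y,s \right)} = -1$ ($P{\left(Y,s \right)} = \frac{1}{-1} = -1$)
$H = 6$ ($H = 2 \cdot 3 = 6$)
$A{\left(Q,g \right)} = 6$
$A{\left(P{\left(6,-1 \right)},3 \right)} \left(-104\right) 19 = 6 \left(-104\right) 19 = \left(-624\right) 19 = -11856$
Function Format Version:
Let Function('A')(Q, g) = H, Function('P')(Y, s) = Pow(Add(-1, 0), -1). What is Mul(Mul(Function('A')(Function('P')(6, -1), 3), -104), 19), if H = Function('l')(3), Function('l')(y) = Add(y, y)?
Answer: -11856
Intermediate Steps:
Function('l')(y) = Mul(2, y)
Function('P')(Y, s) = -1 (Function('P')(Y, s) = Pow(-1, -1) = -1)
H = 6 (H = Mul(2, 3) = 6)
Function('A')(Q, g) = 6
Mul(Mul(Function('A')(Function('P')(6, -1), 3), -104), 19) = Mul(Mul(6, -104), 19) = Mul(-624, 19) = -11856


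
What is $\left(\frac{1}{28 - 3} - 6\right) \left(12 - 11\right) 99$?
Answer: $- \frac{14751}{25} \approx -590.04$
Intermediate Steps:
$\left(\frac{1}{28 - 3} - 6\right) \left(12 - 11\right) 99 = \left(\frac{1}{25} - 6\right) \left(12 - 11\right) 99 = \left(\frac{1}{25} - 6\right) 1 \cdot 99 = \left(- \frac{149}{25}\right) 1 \cdot 99 = \left(- \frac{149}{25}\right) 99 = - \frac{14751}{25}$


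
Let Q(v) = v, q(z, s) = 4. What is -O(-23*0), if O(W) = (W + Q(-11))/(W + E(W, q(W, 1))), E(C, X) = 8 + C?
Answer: 11/8 ≈ 1.3750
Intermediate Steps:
O(W) = (-11 + W)/(8 + 2*W) (O(W) = (W - 11)/(W + (8 + W)) = (-11 + W)/(8 + 2*W))
-O(-23*0) = -(-11 - 23*0)/(2*(4 - 23*0)) = -(-11 + 0)/(2*(4 + 0)) = -(-11)/(2*4) = -1*(-11/8) = 11/8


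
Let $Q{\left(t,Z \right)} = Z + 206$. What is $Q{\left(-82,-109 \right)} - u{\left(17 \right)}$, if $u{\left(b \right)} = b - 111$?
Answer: $191$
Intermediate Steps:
$u{\left(b \right)} = -111 + b$ ($u{\left(b \right)} = b - 111 = -111 + b$)
$Q{\left(t,Z \right)} = 206 + Z$
$Q{\left(-82,-109 \right)} - u{\left(17 \right)} = \left(206 - 109\right) - \left(-111 + 17\right) = 97 - -94 = 97 + 94 = 191$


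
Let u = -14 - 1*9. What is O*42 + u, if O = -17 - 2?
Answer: -821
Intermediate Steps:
O = -19
u = -23 (u = -14 - 9 = -23)
O*42 + u = -19*42 - 23 = -798 - 23 = -821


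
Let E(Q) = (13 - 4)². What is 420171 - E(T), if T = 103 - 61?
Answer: 420090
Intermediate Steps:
T = 42
E(Q) = 81 (E(Q) = 9² = 81)
420171 - E(T) = 420171 - 1*81 = 420171 - 81 = 420090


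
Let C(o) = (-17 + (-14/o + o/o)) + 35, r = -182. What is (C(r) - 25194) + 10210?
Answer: -194544/13 ≈ -14965.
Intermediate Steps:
C(o) = 19 - 14/o (C(o) = (-17 + (-14/o + 1)) + 35 = (-17 + (1 - 14/o)) + 35 = (-16 - 14/o) + 35 = 19 - 14/o)
(C(r) - 25194) + 10210 = ((19 - 14/(-182)) - 25194) + 10210 = ((19 - 14*(-1/182)) - 25194) + 10210 = ((19 + 1/13) - 25194) + 10210 = (248/13 - 25194) + 10210 = -327274/13 + 10210 = -194544/13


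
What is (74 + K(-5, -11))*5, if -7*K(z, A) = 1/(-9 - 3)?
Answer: 31085/84 ≈ 370.06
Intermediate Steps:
K(z, A) = 1/84 (K(z, A) = -1/(7*(-9 - 3)) = -⅐/(-12) = -⅐*(-1/12) = 1/84)
(74 + K(-5, -11))*5 = (74 + 1/84)*5 = (6217/84)*5 = 31085/84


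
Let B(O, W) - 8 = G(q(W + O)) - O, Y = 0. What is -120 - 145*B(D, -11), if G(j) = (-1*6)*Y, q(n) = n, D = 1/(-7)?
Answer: -9105/7 ≈ -1300.7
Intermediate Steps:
D = -⅐ ≈ -0.14286
G(j) = 0 (G(j) = -1*6*0 = -6*0 = 0)
B(O, W) = 8 - O (B(O, W) = 8 + (0 - O) = 8 - O)
-120 - 145*B(D, -11) = -120 - 145*(8 - 1*(-⅐)) = -120 - 145*(8 + ⅐) = -120 - 145*57/7 = -120 - 8265/7 = -9105/7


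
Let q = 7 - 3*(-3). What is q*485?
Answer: 7760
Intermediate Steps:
q = 16 (q = 7 + 9 = 16)
q*485 = 16*485 = 7760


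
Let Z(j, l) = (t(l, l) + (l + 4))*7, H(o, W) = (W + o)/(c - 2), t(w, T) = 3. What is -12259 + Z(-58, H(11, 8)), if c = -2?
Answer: -48973/4 ≈ -12243.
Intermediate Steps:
H(o, W) = -W/4 - o/4 (H(o, W) = (W + o)/(-2 - 2) = (W + o)/(-4) = (W + o)*(-1/4) = -W/4 - o/4)
Z(j, l) = 49 + 7*l (Z(j, l) = (3 + (l + 4))*7 = (3 + (4 + l))*7 = (7 + l)*7 = 49 + 7*l)
-12259 + Z(-58, H(11, 8)) = -12259 + (49 + 7*(-1/4*8 - 1/4*11)) = -12259 + (49 + 7*(-2 - 11/4)) = -12259 + (49 + 7*(-19/4)) = -12259 + (49 - 133/4) = -12259 + 63/4 = -48973/4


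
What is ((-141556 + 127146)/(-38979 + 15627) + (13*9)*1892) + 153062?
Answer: 4371805181/11676 ≈ 3.7443e+5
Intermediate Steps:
((-141556 + 127146)/(-38979 + 15627) + (13*9)*1892) + 153062 = (-14410/(-23352) + 117*1892) + 153062 = (-14410*(-1/23352) + 221364) + 153062 = (7205/11676 + 221364) + 153062 = 2584653269/11676 + 153062 = 4371805181/11676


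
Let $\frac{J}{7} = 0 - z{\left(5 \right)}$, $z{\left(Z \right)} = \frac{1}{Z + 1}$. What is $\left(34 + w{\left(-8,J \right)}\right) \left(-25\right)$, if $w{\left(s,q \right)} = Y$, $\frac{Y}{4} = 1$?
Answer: $-950$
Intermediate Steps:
$z{\left(Z \right)} = \frac{1}{1 + Z}$
$Y = 4$ ($Y = 4 \cdot 1 = 4$)
$J = - \frac{7}{6}$ ($J = 7 \left(0 - \frac{1}{1 + 5}\right) = 7 \left(0 - \frac{1}{6}\right) = 7 \left(- \frac{1}{6}\right) = - \frac{7}{6} \approx -1.1667$)
$w{\left(s,q \right)} = 4$
$\left(34 + w{\left(-8,J \right)}\right) \left(-25\right) = \left(34 + 4\right) \left(-25\right) = 38 \left(-25\right) = -950$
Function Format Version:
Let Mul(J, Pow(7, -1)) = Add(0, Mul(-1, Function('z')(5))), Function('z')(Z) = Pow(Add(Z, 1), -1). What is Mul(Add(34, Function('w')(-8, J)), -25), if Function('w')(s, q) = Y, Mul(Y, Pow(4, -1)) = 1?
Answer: -950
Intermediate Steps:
Function('z')(Z) = Pow(Add(1, Z), -1)
Y = 4 (Y = Mul(4, 1) = 4)
J = Rational(-7, 6) (J = Mul(7, Add(0, Mul(-1, Pow(Add(1, 5), -1)))) = Mul(7, Add(0, Mul(-1, Pow(6, -1)))) = Mul(7, Add(0, Mul(-1, Rational(1, 6)))) = Mul(7, Add(0, Rational(-1, 6))) = Mul(7, Rational(-1, 6)) = Rational(-7, 6) ≈ -1.1667)
Function('w')(s, q) = 4
Mul(Add(34, Function('w')(-8, J)), -25) = Mul(Add(34, 4), -25) = Mul(38, -25) = -950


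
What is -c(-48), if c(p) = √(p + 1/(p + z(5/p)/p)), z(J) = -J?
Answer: -4*I*√36711015195/110597 ≈ -6.9297*I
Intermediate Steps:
c(p) = √(p + 1/(p - 5/p²)) (c(p) = √(p + 1/(p + (-5/p)/p)) = √(p + 1/(p - 5/p²)))
-c(-48) = -√(-48*(-5 - 48 + (-48)³)/(-5 + (-48)³)) = -√(-48*(-5 - 48 - 110592)/(-5 - 110592)) = -√(-48*(-110645)/(-110597)) = -√(-48*(-1/110597)*(-110645)) = -√(-5310960/110597) = -4*I*√36711015195/110597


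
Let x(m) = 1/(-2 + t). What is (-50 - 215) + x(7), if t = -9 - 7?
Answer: -4771/18 ≈ -265.06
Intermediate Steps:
t = -16
x(m) = -1/18 (x(m) = 1/(-2 - 16) = 1/(-18) = -1/18)
(-50 - 215) + x(7) = (-50 - 215) - 1/18 = -265 - 1/18 = -4771/18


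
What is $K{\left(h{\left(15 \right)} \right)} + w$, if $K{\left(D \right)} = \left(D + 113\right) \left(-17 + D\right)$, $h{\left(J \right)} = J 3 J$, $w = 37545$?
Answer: $556049$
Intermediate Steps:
$h{\left(J \right)} = 3 J^{2}$ ($h{\left(J \right)} = 3 J J = 3 J^{2}$)
$K{\left(D \right)} = \left(-17 + D\right) \left(113 + D\right)$ ($K{\left(D \right)} = \left(113 + D\right) \left(-17 + D\right) = \left(-17 + D\right) \left(113 + D\right)$)
$K{\left(h{\left(15 \right)} \right)} + w = \left(-1921 + \left(3 \cdot 15^{2}\right)^{2} + 96 \cdot 3 \cdot 15^{2}\right) + 37545 = \left(-1921 + \left(3 \cdot 225\right)^{2} + 96 \cdot 3 \cdot 225\right) + 37545 = \left(-1921 + 675^{2} + 96 \cdot 675\right) + 37545 = \left(-1921 + 455625 + 64800\right) + 37545 = 518504 + 37545 = 556049$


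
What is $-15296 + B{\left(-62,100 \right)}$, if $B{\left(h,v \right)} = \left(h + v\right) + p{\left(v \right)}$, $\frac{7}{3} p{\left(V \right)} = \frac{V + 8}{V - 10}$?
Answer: $- \frac{534012}{35} \approx -15257.0$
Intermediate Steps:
$p{\left(V \right)} = \frac{3 \left(8 + V\right)}{7 \left(-10 + V\right)}$ ($p{\left(V \right)} = \frac{3 \frac{V + 8}{V - 10}}{7} = \frac{3 \frac{8 + V}{-10 + V}}{7} = \frac{3 \left(8 + V\right)}{7 \left(-10 + V\right)}$)
$B{\left(h,v \right)} = h + v + \frac{3 \left(8 + v\right)}{7 \left(-10 + v\right)}$ ($B{\left(h,v \right)} = \left(h + v\right) + \frac{3 \left(8 + v\right)}{7 \left(-10 + v\right)} = h + v + \frac{3 \left(8 + v\right)}{7 \left(-10 + v\right)}$)
$-15296 + B{\left(-62,100 \right)} = -15296 + \frac{24 + 3 \cdot 100 + 7 \left(-10 + 100\right) \left(-62 + 100\right)}{7 \left(-10 + 100\right)} = -15296 + \frac{24 + 300 + 7 \cdot 90 \cdot 38}{7 \cdot 90} = -15296 + \frac{1}{7} \cdot \frac{1}{90} \left(24 + 300 + 23940\right) = -15296 + \frac{1}{7} \cdot \frac{1}{90} \cdot 24264 = -15296 + \frac{1348}{35} = - \frac{534012}{35}$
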